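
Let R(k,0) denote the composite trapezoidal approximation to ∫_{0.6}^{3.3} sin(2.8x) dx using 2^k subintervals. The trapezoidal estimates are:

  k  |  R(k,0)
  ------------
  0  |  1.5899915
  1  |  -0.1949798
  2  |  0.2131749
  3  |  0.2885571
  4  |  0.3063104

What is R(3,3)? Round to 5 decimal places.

0.30951

R(1,1) = (4·(-0.1949798) − 1.5899915) / 3 = -0.7899702
R(2,1) = 0.2131749 + (0.2131749 − (-0.1949798))/3 = 0.3492265
R(3,1) = 0.2885571 + (0.2885571 − 0.2131749)/3 = 0.3136845
R(2,2) = 0.3492265 + (0.3492265 − (-0.7899702))/15 = 0.4251729
R(3,2) = 0.3136845 + (0.3136845 − 0.3492265)/15 = 0.3113150
R(3,3) = 0.3113150 + (0.3113150 − 0.4251729)/63 = 0.3095077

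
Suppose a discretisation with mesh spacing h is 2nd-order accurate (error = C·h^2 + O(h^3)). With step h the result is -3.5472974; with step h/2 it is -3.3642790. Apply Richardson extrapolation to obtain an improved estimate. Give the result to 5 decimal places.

-3.30327

The leading error scales as h^2; refining by a factor of 2 reduces it by 2^2 = 4.
Extrapolated value = (4·A(h/2) − A(h)) / (4 − 1)
= (4·(-3.3642790) − (-3.5472974)) / 3
= -9.9098186 / 3 = -3.3032729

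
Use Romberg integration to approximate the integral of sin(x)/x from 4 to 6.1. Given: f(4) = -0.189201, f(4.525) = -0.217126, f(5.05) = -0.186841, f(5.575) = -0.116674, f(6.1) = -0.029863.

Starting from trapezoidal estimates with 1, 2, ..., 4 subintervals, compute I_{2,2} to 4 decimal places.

-0.3373

I_{0,0} (trapezoid, 1 panel, h=2.1000): -0.230017
I_{1,0} (trapezoid, 2 panels, h=1.0500): -0.311192
I_{2,0} (trapezoid, 4 panels, h=0.5250): -0.330841
I_{1,1} = -0.311192 + (-0.311192 − (-0.230017))/3 = -0.338250
I_{2,1} = -0.330841 + (-0.330841 − (-0.311192))/3 = -0.337391
I_{2,2} = -0.337391 + (-0.337391 − (-0.338250))/15 = -0.337334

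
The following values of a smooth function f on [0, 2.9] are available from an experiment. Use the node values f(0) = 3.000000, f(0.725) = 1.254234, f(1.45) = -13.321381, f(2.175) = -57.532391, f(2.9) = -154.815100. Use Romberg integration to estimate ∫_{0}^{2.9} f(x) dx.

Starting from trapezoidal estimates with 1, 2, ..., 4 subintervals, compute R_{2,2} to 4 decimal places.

R_{0,0} (trapezoid, 1 panel, h=2.9000): -220.131895
R_{1,0} (trapezoid, 2 panels, h=1.4500): -129.381950
R_{2,0} (trapezoid, 4 panels, h=0.7250): -105.492639
R_{1,1} = -129.381950 + (-129.381950 − (-220.131895))/3 = -99.131968
R_{2,1} = -105.492639 + (-105.492639 − (-129.381950))/3 = -97.529535
R_{2,2} = -97.529535 + (-97.529535 − (-99.131968))/15 = -97.422706

-97.4227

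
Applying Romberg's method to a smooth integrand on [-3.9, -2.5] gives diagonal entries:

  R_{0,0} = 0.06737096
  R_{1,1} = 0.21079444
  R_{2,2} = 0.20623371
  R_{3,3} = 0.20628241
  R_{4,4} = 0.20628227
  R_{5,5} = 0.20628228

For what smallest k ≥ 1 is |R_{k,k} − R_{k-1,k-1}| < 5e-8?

k = 5

|R_{1,1} − R_{0,0}| = 0.14342348 ≥ 5e-8
|R_{2,2} − R_{1,1}| = 0.00456073 ≥ 5e-8
|R_{3,3} − R_{2,2}| = 0.00004870 ≥ 5e-8
|R_{4,4} − R_{3,3}| = 0.00000014 ≥ 5e-8
|R_{5,5} − R_{4,4}| = 0.00000001 < 5e-8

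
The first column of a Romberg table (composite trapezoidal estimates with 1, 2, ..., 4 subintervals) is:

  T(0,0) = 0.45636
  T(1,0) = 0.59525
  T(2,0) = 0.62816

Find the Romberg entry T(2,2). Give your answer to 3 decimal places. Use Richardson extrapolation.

0.639

T(1,1) = (4·0.59525 − 0.45636) / 3 = 0.64155
T(2,1) = (4·0.62816 − 0.59525) / 3 = 0.63913
T(2,2) = (16·0.63913 − 0.64155) / 15 = 0.63897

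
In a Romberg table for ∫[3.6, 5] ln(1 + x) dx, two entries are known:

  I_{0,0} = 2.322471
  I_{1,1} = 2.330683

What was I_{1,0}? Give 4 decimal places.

From I_{1,1} = (4·I_{1,0} − I_{0,0})/3, solve for I_{1,0}:
4·I_{1,0} = 3·2.330683 + 2.322471 = 9.314520
I_{1,0} = 2.328630

2.3286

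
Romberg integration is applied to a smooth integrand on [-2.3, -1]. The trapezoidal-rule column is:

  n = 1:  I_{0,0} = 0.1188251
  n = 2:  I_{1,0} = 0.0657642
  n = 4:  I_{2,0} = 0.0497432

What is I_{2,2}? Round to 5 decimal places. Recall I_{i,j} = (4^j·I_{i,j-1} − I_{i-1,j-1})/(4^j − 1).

Richardson extrapolation on the trapezoidal column (denominator 4−1=3):
I_{1,1} = 0.0657642 + (0.0657642 − 0.1188251)/3 = 0.0480772
I_{2,1} = (4·0.0497432 − 0.0657642) / 3 = 0.0444029
I_{2,2} = 0.0444029 + (0.0444029 − 0.0480772)/15 = 0.0441579
(Column j=1 coincides with Simpson's rule on the same nodes.)

0.04416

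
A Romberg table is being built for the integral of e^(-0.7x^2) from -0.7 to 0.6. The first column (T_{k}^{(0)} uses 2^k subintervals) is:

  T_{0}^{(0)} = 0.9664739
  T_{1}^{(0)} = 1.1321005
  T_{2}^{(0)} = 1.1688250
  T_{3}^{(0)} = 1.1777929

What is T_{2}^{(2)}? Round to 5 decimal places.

Richardson extrapolation on the trapezoidal column (denominator 4−1=3):
T_{1}^{(1)} = 1.1321005 + (1.1321005 − 0.9664739)/3 = 1.1873094
T_{2}^{(1)} = 1.1688250 + (1.1688250 − 1.1321005)/3 = 1.1810665
T_{2}^{(2)} = 1.1810665 + (1.1810665 − 1.1873094)/15 = 1.1806503

1.18065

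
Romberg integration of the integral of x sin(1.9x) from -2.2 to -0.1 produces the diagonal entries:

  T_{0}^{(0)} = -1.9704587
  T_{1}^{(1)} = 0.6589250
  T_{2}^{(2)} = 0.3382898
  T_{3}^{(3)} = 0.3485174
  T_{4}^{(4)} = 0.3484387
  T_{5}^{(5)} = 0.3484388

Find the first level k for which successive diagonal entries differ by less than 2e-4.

|T_{1}^{(1)} − T_{0}^{(0)}| = 2.6293837 ≥ 2e-4
|T_{2}^{(2)} − T_{1}^{(1)}| = 0.3206352 ≥ 2e-4
|T_{3}^{(3)} − T_{2}^{(2)}| = 0.0102276 ≥ 2e-4
|T_{4}^{(4)} − T_{3}^{(3)}| = 0.0000787 < 2e-4

k = 4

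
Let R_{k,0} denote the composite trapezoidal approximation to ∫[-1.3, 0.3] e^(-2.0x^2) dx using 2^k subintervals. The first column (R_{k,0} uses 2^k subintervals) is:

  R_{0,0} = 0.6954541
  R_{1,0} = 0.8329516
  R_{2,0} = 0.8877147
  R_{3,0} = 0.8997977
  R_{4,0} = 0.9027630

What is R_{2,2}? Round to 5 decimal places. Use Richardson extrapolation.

0.90778

Richardson extrapolation on the trapezoidal column (denominator 4−1=3):
R_{1,1} = (4·0.8329516 − 0.6954541) / 3 = 0.8787841
R_{2,1} = 0.8877147 + (0.8877147 − 0.8329516)/3 = 0.9059691
R_{2,2} = (16·0.9059691 − 0.8787841) / 15 = 0.9077814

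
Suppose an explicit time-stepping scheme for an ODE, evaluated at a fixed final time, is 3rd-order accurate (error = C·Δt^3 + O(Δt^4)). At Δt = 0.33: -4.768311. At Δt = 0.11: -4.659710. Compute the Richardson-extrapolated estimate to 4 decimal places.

The leading error scales as Δt^3; refining by a factor of 3 reduces it by 3^3 = 27.
Extrapolated value = (27·A(Δt/3) − A(Δt)) / (27 − 1)
= (27·(-4.659710) − (-4.768311)) / 26
= -121.043859 / 26 = -4.655533

-4.6555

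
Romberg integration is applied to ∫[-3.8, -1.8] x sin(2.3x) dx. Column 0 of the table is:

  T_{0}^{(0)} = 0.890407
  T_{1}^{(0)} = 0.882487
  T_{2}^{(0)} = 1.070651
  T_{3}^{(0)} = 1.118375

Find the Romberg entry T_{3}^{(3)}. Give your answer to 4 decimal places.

1.1341

T_{1}^{(1)} = (4·0.882487 − 0.890407) / 3 = 0.879847
T_{2}^{(1)} = 1.070651 + (1.070651 − 0.882487)/3 = 1.133372
T_{3}^{(1)} = 1.118375 + (1.118375 − 1.070651)/3 = 1.134283
T_{2}^{(2)} = 1.133372 + (1.133372 − 0.879847)/15 = 1.150274
T_{3}^{(2)} = (16·1.134283 − 1.133372) / 15 = 1.134344
T_{3}^{(3)} = (64·1.134344 − 1.150274) / 63 = 1.134091
(Column j=1 coincides with Simpson's rule on the same nodes.)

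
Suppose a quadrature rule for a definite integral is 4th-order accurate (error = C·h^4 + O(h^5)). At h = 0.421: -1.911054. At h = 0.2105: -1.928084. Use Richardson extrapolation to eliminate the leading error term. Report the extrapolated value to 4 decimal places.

The leading error scales as h^4; refining by a factor of 2 reduces it by 2^4 = 16.
Extrapolated value = (16·A(h/2) − A(h)) / (16 − 1)
= (16·(-1.928084) − (-1.911054)) / 15
= -28.938290 / 15 = -1.929219

-1.9292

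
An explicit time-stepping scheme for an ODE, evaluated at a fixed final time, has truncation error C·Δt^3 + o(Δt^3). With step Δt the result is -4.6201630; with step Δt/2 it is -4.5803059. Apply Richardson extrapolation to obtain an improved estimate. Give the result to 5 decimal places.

-4.57461

Extrapolated value = (8·A(Δt/2) − A(Δt)) / (8 − 1)
= (8·(-4.5803059) − (-4.6201630)) / 7
= -32.0222842 / 7 = -4.5746120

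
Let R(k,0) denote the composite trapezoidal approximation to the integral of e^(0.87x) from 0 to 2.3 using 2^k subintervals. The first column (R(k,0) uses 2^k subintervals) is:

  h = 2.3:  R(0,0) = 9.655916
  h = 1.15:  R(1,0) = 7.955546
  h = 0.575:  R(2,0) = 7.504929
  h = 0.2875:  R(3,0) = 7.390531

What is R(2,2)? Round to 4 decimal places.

7.3525

Richardson extrapolation on the trapezoidal column (denominator 4−1=3):
R(1,1) = 7.955546 + (7.955546 − 9.655916)/3 = 7.388756
R(2,1) = (4·7.504929 − 7.955546) / 3 = 7.354723
R(2,2) = 7.354723 + (7.354723 − 7.388756)/15 = 7.352454
(Column j=1 coincides with Simpson's rule on the same nodes.)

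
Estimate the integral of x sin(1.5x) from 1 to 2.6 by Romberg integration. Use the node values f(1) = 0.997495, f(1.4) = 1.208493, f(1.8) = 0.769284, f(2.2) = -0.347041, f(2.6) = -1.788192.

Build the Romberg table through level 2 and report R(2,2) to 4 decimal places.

R(0,0) (trapezoid, 1 panel, h=1.6000): -0.632558
R(1,0) (trapezoid, 2 panels, h=0.8000): 0.299148
R(2,0) (trapezoid, 4 panels, h=0.4000): 0.494155
R(1,1) = 0.299148 + (0.299148 − (-0.632558))/3 = 0.609717
R(2,1) = 0.494155 + (0.494155 − 0.299148)/3 = 0.559157
R(2,2) = 0.559157 + (0.559157 − 0.609717)/15 = 0.555786

0.5558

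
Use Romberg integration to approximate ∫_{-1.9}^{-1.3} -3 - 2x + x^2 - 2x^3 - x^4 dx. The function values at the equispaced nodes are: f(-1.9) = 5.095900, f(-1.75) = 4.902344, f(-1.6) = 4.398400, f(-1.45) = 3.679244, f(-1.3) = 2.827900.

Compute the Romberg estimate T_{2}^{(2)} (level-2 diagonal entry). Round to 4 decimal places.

2.5524

T_{0}^{(0)} (trapezoid, 1 panel, h=0.6000): 2.377140
T_{1}^{(0)} (trapezoid, 2 panels, h=0.3000): 2.508090
T_{2}^{(0)} (trapezoid, 4 panels, h=0.1500): 2.541283
T_{1}^{(1)} = 2.508090 + (2.508090 − 2.377140)/3 = 2.551740
T_{2}^{(1)} = 2.541283 + (2.541283 − 2.508090)/3 = 2.552347
T_{2}^{(2)} = 2.552347 + (2.552347 − 2.551740)/15 = 2.552387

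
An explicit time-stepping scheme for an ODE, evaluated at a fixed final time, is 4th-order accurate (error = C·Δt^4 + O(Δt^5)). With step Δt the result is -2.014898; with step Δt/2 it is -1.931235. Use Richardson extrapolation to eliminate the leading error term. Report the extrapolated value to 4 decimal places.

-1.9257

The leading error scales as Δt^4; refining by a factor of 2 reduces it by 2^4 = 16.
Extrapolated value = (16·A(Δt/2) − A(Δt)) / (16 − 1)
= (16·(-1.931235) − (-2.014898)) / 15
= -28.884862 / 15 = -1.925657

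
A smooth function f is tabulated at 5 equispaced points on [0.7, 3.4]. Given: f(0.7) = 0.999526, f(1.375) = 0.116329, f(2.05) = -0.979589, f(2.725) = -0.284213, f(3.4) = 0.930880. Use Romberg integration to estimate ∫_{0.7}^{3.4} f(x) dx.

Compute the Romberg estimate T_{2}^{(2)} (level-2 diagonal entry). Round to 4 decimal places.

T_{0}^{(0)} (trapezoid, 1 panel, h=2.7000): 2.606048
T_{1}^{(0)} (trapezoid, 2 panels, h=1.3500): -0.019421
T_{2}^{(0)} (trapezoid, 4 panels, h=0.6750): -0.123032
T_{1}^{(1)} = -0.019421 + (-0.019421 − 2.606048)/3 = -0.894577
T_{2}^{(1)} = -0.123032 + (-0.123032 − (-0.019421))/3 = -0.157569
T_{2}^{(2)} = -0.157569 + (-0.157569 − (-0.894577))/15 = -0.108435

-0.1084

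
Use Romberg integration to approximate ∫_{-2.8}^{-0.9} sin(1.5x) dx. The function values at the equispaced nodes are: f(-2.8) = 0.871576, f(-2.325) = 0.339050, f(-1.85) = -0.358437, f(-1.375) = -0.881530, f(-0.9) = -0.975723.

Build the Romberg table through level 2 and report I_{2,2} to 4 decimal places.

I_{0,0} (trapezoid, 1 panel, h=1.9000): -0.098940
I_{1,0} (trapezoid, 2 panels, h=0.9500): -0.389985
I_{2,0} (trapezoid, 4 panels, h=0.4750): -0.452670
I_{1,1} = -0.389985 + (-0.389985 − (-0.098940))/3 = -0.487000
I_{2,1} = -0.452670 + (-0.452670 − (-0.389985))/3 = -0.473565
I_{2,2} = -0.473565 + (-0.473565 − (-0.487000))/15 = -0.472669

-0.4727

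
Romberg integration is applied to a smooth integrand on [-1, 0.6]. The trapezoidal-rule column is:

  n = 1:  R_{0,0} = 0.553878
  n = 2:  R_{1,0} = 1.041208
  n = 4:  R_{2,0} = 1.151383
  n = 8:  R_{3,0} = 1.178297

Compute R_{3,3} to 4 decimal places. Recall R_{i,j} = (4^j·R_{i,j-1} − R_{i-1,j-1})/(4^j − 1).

R_{1,1} = (4·1.041208 − 0.553878) / 3 = 1.203651
R_{2,1} = (4·1.151383 − 1.041208) / 3 = 1.188108
R_{3,1} = 1.178297 + (1.178297 − 1.151383)/3 = 1.187268
R_{2,2} = (16·1.188108 − 1.203651) / 15 = 1.187072
R_{3,2} = (16·1.187268 − 1.188108) / 15 = 1.187212
R_{3,3} = (64·1.187212 − 1.187072) / 63 = 1.187214

1.1872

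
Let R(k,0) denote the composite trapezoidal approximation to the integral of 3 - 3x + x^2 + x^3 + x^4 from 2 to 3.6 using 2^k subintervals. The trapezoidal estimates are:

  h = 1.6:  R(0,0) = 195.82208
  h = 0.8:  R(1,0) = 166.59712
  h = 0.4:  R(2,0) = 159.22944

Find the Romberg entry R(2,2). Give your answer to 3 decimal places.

156.768

R(1,1) = (4·166.59712 − 195.82208) / 3 = 156.85547
R(2,1) = 159.22944 + (159.22944 − 166.59712)/3 = 156.77355
R(2,2) = 156.77355 + (156.77355 − 156.85547)/15 = 156.76809
(Column j=1 coincides with Simpson's rule on the same nodes.)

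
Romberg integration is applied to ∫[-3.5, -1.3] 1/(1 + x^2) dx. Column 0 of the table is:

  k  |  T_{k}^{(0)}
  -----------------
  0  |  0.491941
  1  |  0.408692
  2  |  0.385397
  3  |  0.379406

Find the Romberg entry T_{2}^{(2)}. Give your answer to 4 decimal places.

T_{1}^{(1)} = (4·0.408692 − 0.491941) / 3 = 0.380942
T_{2}^{(1)} = 0.385397 + (0.385397 − 0.408692)/3 = 0.377632
T_{2}^{(2)} = 0.377632 + (0.377632 − 0.380942)/15 = 0.377411

0.3774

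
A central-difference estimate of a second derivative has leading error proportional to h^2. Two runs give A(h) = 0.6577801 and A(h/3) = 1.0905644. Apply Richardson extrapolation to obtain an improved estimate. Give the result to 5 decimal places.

Extrapolated value = (9·A(h/3) − A(h)) / (9 − 1)
= (9·1.0905644 − 0.6577801) / 8
= 9.1572995 / 8 = 1.1446624

1.14466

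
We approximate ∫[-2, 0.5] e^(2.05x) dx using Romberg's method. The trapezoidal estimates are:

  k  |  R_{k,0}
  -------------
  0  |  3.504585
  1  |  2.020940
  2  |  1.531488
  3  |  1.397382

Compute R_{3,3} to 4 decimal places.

Richardson extrapolation on the trapezoidal column (denominator 4−1=3):
R_{1,1} = 2.020940 + (2.020940 − 3.504585)/3 = 1.526392
R_{2,1} = 1.531488 + (1.531488 − 2.020940)/3 = 1.368337
R_{3,1} = (4·1.397382 − 1.531488) / 3 = 1.352680
R_{2,2} = 1.368337 + (1.368337 − 1.526392)/15 = 1.357800
R_{3,2} = 1.352680 + (1.352680 − 1.368337)/15 = 1.351636
R_{3,3} = 1.351636 + (1.351636 − 1.357800)/63 = 1.351538

1.3515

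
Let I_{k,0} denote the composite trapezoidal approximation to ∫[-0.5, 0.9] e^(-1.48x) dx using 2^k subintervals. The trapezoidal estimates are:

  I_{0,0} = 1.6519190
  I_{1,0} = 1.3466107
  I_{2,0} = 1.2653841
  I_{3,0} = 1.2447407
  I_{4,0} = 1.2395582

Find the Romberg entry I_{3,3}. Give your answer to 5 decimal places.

1.23783

Richardson extrapolation on the trapezoidal column (denominator 4−1=3):
I_{1,1} = 1.3466107 + (1.3466107 − 1.6519190)/3 = 1.2448413
I_{2,1} = (4·1.2653841 − 1.3466107) / 3 = 1.2383086
I_{3,1} = 1.2447407 + (1.2447407 − 1.2653841)/3 = 1.2378596
I_{2,2} = 1.2383086 + (1.2383086 − 1.2448413)/15 = 1.2378731
I_{3,2} = 1.2378596 + (1.2378596 − 1.2383086)/15 = 1.2378297
I_{3,3} = (64·1.2378297 − 1.2378731) / 63 = 1.2378290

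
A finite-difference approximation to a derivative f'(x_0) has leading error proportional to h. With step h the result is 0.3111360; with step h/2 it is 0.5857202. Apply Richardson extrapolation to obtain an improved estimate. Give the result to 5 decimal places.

Extrapolated value = (2·A(h/2) − A(h)) / (2 − 1)
= (2·0.5857202 − 0.3111360) / 1
= 0.8603044 / 1 = 0.8603044

0.86030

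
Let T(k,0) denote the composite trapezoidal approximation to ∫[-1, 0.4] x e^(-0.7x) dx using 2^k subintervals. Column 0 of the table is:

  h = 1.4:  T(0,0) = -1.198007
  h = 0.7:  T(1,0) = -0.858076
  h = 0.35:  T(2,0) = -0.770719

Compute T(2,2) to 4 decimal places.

-0.7414

T(1,1) = (4·(-0.858076) − (-1.198007)) / 3 = -0.744766
T(2,1) = -0.770719 + (-0.770719 − (-0.858076))/3 = -0.741600
T(2,2) = -0.741600 + (-0.741600 − (-0.744766))/15 = -0.741389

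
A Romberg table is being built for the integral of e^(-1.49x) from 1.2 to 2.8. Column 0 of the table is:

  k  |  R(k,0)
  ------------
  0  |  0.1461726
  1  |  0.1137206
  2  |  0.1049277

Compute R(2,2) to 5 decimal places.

0.10194

R(1,1) = 0.1137206 + (0.1137206 − 0.1461726)/3 = 0.1029033
R(2,1) = 0.1049277 + (0.1049277 − 0.1137206)/3 = 0.1019967
R(2,2) = (16·0.1019967 − 0.1029033) / 15 = 0.1019363
(Column j=1 coincides with Simpson's rule on the same nodes.)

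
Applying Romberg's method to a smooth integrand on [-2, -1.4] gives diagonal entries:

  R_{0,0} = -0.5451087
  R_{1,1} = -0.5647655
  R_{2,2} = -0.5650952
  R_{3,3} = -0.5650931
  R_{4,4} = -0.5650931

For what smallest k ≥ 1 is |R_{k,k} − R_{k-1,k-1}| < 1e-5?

|R_{1,1} − R_{0,0}| = 0.0196568 ≥ 1e-5
|R_{2,2} − R_{1,1}| = 0.0003297 ≥ 1e-5
|R_{3,3} − R_{2,2}| = 0.0000021 < 1e-5

k = 3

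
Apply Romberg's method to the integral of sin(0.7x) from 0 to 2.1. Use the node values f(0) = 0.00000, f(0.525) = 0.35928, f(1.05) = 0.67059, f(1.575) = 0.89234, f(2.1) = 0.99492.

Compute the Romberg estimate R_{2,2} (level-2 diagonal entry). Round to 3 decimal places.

R_{0,0} (trapezoid, 1 panel, h=2.1000): 1.04467
R_{1,0} (trapezoid, 2 panels, h=1.0500): 1.22645
R_{2,0} (trapezoid, 4 panels, h=0.5250): 1.27033
R_{1,1} = 1.22645 + (1.22645 − 1.04467)/3 = 1.28704
R_{2,1} = 1.27033 + (1.27033 − 1.22645)/3 = 1.28496
R_{2,2} = 1.28496 + (1.28496 − 1.28704)/15 = 1.28482

1.285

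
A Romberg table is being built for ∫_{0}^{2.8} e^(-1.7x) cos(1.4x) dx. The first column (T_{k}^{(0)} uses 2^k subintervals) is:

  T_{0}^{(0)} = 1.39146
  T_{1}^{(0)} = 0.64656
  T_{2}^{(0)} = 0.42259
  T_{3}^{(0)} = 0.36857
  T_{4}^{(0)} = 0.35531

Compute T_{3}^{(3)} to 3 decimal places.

Richardson extrapolation on the trapezoidal column (denominator 4−1=3):
T_{1}^{(1)} = (4·0.64656 − 1.39146) / 3 = 0.39826
T_{2}^{(1)} = 0.42259 + (0.42259 − 0.64656)/3 = 0.34793
T_{3}^{(1)} = 0.36857 + (0.36857 − 0.42259)/3 = 0.35056
T_{2}^{(2)} = 0.34793 + (0.34793 − 0.39826)/15 = 0.34457
T_{3}^{(2)} = (16·0.35056 − 0.34793) / 15 = 0.35074
T_{3}^{(3)} = 0.35074 + (0.35074 − 0.34457)/63 = 0.35084

0.351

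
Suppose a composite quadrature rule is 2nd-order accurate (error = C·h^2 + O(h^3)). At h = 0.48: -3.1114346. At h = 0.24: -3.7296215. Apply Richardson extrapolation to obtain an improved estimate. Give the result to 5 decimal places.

-3.93568

The leading error scales as h^2; refining by a factor of 2 reduces it by 2^2 = 4.
Extrapolated value = (4·A(h/2) − A(h)) / (4 − 1)
= (4·(-3.7296215) − (-3.1114346)) / 3
= -11.8070514 / 3 = -3.9356838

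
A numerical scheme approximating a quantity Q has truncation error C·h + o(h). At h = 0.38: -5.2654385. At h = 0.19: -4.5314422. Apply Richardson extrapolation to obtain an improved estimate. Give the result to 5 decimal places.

-3.79745

The leading error scales as h; refining by a factor of 2 reduces it by 2^1 = 2.
Extrapolated value = (2·A(h/2) − A(h)) / (2 − 1)
= (2·(-4.5314422) − (-5.2654385)) / 1
= -3.7974459 / 1 = -3.7974459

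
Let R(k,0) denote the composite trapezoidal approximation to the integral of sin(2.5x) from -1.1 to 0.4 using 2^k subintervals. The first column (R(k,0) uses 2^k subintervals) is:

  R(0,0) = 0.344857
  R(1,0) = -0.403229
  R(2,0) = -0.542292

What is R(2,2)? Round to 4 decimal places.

-0.5844

Richardson extrapolation on the trapezoidal column (denominator 4−1=3):
R(1,1) = -0.403229 + (-0.403229 − 0.344857)/3 = -0.652591
R(2,1) = -0.542292 + (-0.542292 − (-0.403229))/3 = -0.588646
R(2,2) = -0.588646 + (-0.588646 − (-0.652591))/15 = -0.584383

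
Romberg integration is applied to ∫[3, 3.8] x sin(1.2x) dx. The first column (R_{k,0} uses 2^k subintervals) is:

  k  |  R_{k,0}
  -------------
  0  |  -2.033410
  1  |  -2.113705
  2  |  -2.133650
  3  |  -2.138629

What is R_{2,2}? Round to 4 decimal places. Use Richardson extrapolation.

-2.1403

Richardson extrapolation on the trapezoidal column (denominator 4−1=3):
R_{1,1} = (4·(-2.113705) − (-2.033410)) / 3 = -2.140470
R_{2,1} = -2.133650 + (-2.133650 − (-2.113705))/3 = -2.140298
R_{2,2} = (16·(-2.140298) − (-2.140470)) / 15 = -2.140287
(Column j=1 coincides with Simpson's rule on the same nodes.)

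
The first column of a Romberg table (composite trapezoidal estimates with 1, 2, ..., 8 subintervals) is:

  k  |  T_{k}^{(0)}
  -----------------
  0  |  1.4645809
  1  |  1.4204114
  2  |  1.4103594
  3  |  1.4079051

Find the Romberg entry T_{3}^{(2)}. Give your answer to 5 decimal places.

T_{2}^{(1)} = (4·1.4103594 − 1.4204114) / 3 = 1.4070087
T_{3}^{(1)} = (4·1.4079051 − 1.4103594) / 3 = 1.4070870
T_{3}^{(2)} = 1.4070870 + (1.4070870 − 1.4070087)/15 = 1.4070922

1.40709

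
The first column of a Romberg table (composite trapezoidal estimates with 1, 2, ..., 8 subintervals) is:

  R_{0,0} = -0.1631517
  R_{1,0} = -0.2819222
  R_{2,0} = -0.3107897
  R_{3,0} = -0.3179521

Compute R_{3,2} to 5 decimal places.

-0.32033

R_{2,1} = -0.3107897 + (-0.3107897 − (-0.2819222))/3 = -0.3204122
R_{3,1} = -0.3179521 + (-0.3179521 − (-0.3107897))/3 = -0.3203396
R_{3,2} = -0.3203396 + (-0.3203396 − (-0.3204122))/15 = -0.3203348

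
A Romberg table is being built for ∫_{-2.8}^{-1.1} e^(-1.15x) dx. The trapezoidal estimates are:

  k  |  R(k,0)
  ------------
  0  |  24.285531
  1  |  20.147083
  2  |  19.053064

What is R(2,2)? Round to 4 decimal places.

R(1,1) = (4·20.147083 − 24.285531) / 3 = 18.767600
R(2,1) = 19.053064 + (19.053064 − 20.147083)/3 = 18.688391
R(2,2) = 18.688391 + (18.688391 − 18.767600)/15 = 18.683110

18.6831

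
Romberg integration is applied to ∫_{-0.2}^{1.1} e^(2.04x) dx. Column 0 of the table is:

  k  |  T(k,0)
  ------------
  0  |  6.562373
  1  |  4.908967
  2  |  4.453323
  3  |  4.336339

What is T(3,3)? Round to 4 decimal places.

T(1,1) = (4·4.908967 − 6.562373) / 3 = 4.357832
T(2,1) = 4.453323 + (4.453323 − 4.908967)/3 = 4.301442
T(3,1) = (4·4.336339 − 4.453323) / 3 = 4.297344
T(2,2) = 4.301442 + (4.301442 − 4.357832)/15 = 4.297683
T(3,2) = (16·4.297344 − 4.301442) / 15 = 4.297071
T(3,3) = 4.297071 + (4.297071 − 4.297683)/63 = 4.297061

4.2971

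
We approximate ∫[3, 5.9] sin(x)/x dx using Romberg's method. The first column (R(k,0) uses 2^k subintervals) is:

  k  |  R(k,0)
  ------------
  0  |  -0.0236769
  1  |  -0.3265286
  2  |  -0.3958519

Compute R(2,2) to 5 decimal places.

-0.41839

Richardson extrapolation on the trapezoidal column (denominator 4−1=3):
R(1,1) = (4·(-0.3265286) − (-0.0236769)) / 3 = -0.4274792
R(2,1) = -0.3958519 + (-0.3958519 − (-0.3265286))/3 = -0.4189597
R(2,2) = (16·(-0.4189597) − (-0.4274792)) / 15 = -0.4183917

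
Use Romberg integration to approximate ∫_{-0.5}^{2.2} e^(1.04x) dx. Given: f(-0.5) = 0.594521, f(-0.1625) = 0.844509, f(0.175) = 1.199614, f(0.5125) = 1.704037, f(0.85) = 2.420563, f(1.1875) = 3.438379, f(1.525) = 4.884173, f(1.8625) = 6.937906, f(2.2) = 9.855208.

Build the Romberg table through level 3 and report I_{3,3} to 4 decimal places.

I_{0,0} (trapezoid, 1 panel, h=2.7000): 14.107134
I_{1,0} (trapezoid, 2 panels, h=1.3500): 10.321327
I_{2,0} (trapezoid, 4 panels, h=0.6750): 9.267220
I_{3,0} (trapezoid, 8 panels, h=0.3375): 8.995740
I_{1,1} = 10.321327 + (10.321327 − 14.107134)/3 = 9.059391
I_{2,1} = 9.267220 + (9.267220 − 10.321327)/3 = 8.915851
I_{3,1} = 8.995740 + (8.995740 − 9.267220)/3 = 8.905247
I_{2,2} = 8.915851 + (8.915851 − 9.059391)/15 = 8.906282
I_{3,2} = 8.905247 + (8.905247 − 8.915851)/15 = 8.904540
I_{3,3} = 8.904540 + (8.904540 − 8.906282)/63 = 8.904512

8.9045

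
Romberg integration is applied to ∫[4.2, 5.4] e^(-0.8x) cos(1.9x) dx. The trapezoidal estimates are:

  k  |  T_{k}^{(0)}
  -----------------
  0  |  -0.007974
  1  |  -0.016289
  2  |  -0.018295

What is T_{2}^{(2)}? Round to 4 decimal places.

Richardson extrapolation on the trapezoidal column (denominator 4−1=3):
T_{1}^{(1)} = -0.016289 + (-0.016289 − (-0.007974))/3 = -0.019061
T_{2}^{(1)} = (4·(-0.018295) − (-0.016289)) / 3 = -0.018964
T_{2}^{(2)} = -0.018964 + (-0.018964 − (-0.019061))/15 = -0.018958
(Column j=1 coincides with Simpson's rule on the same nodes.)

-0.0190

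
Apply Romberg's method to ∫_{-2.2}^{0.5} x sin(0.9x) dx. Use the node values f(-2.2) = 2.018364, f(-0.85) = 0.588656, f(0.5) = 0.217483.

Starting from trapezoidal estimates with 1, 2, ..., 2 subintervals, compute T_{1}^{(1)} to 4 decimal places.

2.0657

T_{0}^{(0)} (trapezoid, 1 panel, h=2.7000): 3.018393
T_{1}^{(0)} (trapezoid, 2 panels, h=1.3500): 2.303882
T_{1}^{(1)} = 2.303882 + (2.303882 − 3.018393)/3 = 2.065712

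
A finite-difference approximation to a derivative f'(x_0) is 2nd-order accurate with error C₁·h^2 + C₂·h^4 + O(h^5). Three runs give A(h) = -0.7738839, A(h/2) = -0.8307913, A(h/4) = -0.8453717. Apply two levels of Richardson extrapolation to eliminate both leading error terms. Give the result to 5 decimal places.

First eliminate the h^2 term (factor 2^2 = 4):
  B₁ = (4·(-0.8307913) − (-0.7738839))/3 = -0.8497604
  B₂ = (4·(-0.8453717) − (-0.8307913))/3 = -0.8502318
Then eliminate the h^4 term (factor 2^4 = 16):
  (16·(-0.8502318) − (-0.8497604))/15 = -0.8502632

-0.85026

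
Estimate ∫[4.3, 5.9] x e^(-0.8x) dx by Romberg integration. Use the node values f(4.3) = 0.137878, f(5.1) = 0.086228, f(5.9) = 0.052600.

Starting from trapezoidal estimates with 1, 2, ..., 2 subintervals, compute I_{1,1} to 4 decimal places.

I_{0,0} (trapezoid, 1 panel, h=1.6000): 0.152382
I_{1,0} (trapezoid, 2 panels, h=0.8000): 0.145174
I_{1,1} = 0.145174 + (0.145174 − 0.152382)/3 = 0.142771

0.1428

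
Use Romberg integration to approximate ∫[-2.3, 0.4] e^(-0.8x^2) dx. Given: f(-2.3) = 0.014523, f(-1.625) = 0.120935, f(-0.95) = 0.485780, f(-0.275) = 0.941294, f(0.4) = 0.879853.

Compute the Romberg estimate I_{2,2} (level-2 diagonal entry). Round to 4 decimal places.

I_{0,0} (trapezoid, 1 panel, h=2.7000): 1.207408
I_{1,0} (trapezoid, 2 panels, h=1.3500): 1.259507
I_{2,0} (trapezoid, 4 panels, h=0.6750): 1.346758
I_{1,1} = 1.259507 + (1.259507 − 1.207408)/3 = 1.276873
I_{2,1} = 1.346758 + (1.346758 − 1.259507)/3 = 1.375842
I_{2,2} = 1.375842 + (1.375842 − 1.276873)/15 = 1.382440

1.3824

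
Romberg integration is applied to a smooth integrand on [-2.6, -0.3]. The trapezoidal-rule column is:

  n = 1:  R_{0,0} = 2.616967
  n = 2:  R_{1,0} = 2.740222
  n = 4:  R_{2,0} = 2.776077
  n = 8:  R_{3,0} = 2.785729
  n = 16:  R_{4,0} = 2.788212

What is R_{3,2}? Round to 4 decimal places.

R_{2,1} = 2.776077 + (2.776077 − 2.740222)/3 = 2.788029
R_{3,1} = 2.785729 + (2.785729 − 2.776077)/3 = 2.788946
R_{3,2} = 2.788946 + (2.788946 − 2.788029)/15 = 2.789007

2.7890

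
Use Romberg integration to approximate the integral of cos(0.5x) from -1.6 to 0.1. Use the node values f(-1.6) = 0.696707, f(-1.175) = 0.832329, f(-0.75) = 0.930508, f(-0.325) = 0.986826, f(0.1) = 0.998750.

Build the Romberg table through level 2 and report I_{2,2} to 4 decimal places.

1.5347

I_{0,0} (trapezoid, 1 panel, h=1.7000): 1.441138
I_{1,0} (trapezoid, 2 panels, h=0.8500): 1.511501
I_{2,0} (trapezoid, 4 panels, h=0.4250): 1.528891
I_{1,1} = 1.511501 + (1.511501 − 1.441138)/3 = 1.534955
I_{2,1} = 1.528891 + (1.528891 − 1.511501)/3 = 1.534688
I_{2,2} = 1.534688 + (1.534688 − 1.534955)/15 = 1.534670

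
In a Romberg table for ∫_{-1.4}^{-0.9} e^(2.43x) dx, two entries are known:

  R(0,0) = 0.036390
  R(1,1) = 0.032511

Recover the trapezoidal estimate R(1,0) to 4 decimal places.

0.0335

From R(1,1) = (4·R(1,0) − R(0,0))/3, solve for R(1,0):
4·R(1,0) = 3·0.032511 + 0.036390 = 0.133923
R(1,0) = 0.033481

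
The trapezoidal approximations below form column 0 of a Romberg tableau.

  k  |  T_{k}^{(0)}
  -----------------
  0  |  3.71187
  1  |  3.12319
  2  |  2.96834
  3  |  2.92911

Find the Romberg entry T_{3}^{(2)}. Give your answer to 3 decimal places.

T_{2}^{(1)} = 2.96834 + (2.96834 − 3.12319)/3 = 2.91672
T_{3}^{(1)} = 2.92911 + (2.92911 − 2.96834)/3 = 2.91603
T_{3}^{(2)} = 2.91603 + (2.91603 − 2.91672)/15 = 2.91598

2.916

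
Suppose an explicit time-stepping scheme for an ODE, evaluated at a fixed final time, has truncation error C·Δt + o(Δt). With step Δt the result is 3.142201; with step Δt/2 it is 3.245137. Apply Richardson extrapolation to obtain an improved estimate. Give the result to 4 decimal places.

3.3481

The leading error scales as Δt; refining by a factor of 2 reduces it by 2^1 = 2.
Extrapolated value = (2·A(Δt/2) − A(Δt)) / (2 − 1)
= (2·3.245137 − 3.142201) / 1
= 3.348073 / 1 = 3.348073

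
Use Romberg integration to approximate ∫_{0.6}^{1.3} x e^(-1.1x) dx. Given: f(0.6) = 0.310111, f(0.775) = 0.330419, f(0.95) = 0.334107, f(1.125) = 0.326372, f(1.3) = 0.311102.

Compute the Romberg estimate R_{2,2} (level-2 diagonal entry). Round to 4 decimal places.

R_{0,0} (trapezoid, 1 panel, h=0.7000): 0.217425
R_{1,0} (trapezoid, 2 panels, h=0.3500): 0.225650
R_{2,0} (trapezoid, 4 panels, h=0.1750): 0.227763
R_{1,1} = 0.225650 + (0.225650 − 0.217425)/3 = 0.228392
R_{2,1} = 0.227763 + (0.227763 − 0.225650)/3 = 0.228467
R_{2,2} = 0.228467 + (0.228467 − 0.228392)/15 = 0.228472

0.2285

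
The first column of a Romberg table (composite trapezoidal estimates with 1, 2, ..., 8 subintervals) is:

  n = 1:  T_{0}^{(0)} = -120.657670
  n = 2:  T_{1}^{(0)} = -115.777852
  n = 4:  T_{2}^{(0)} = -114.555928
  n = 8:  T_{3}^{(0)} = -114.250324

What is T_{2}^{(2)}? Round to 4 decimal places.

-114.1484

Richardson extrapolation on the trapezoidal column (denominator 4−1=3):
T_{1}^{(1)} = (4·(-115.777852) − (-120.657670)) / 3 = -114.151246
T_{2}^{(1)} = -114.555928 + (-114.555928 − (-115.777852))/3 = -114.148620
T_{2}^{(2)} = -114.148620 + (-114.148620 − (-114.151246))/15 = -114.148445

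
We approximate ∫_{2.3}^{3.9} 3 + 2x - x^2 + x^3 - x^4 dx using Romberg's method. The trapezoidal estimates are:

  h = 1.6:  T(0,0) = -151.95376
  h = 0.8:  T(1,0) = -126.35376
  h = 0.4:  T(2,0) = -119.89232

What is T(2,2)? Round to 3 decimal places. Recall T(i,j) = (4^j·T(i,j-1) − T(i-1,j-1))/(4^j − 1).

Richardson extrapolation on the trapezoidal column (denominator 4−1=3):
T(1,1) = -126.35376 + (-126.35376 − (-151.95376))/3 = -117.82043
T(2,1) = (4·(-119.89232) − (-126.35376)) / 3 = -117.73851
T(2,2) = (16·(-117.73851) − (-117.82043)) / 15 = -117.73305

-117.733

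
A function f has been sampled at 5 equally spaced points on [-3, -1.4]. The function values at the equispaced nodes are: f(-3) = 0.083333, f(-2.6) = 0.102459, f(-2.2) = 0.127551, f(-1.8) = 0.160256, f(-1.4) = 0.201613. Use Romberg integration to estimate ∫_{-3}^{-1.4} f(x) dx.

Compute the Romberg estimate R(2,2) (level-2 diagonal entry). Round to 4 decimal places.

R(0,0) (trapezoid, 1 panel, h=1.6000): 0.227957
R(1,0) (trapezoid, 2 panels, h=0.8000): 0.216019
R(2,0) (trapezoid, 4 panels, h=0.4000): 0.213096
R(1,1) = 0.216019 + (0.216019 − 0.227957)/3 = 0.212040
R(2,1) = 0.213096 + (0.213096 − 0.216019)/3 = 0.212122
R(2,2) = 0.212122 + (0.212122 − 0.212040)/15 = 0.212127

0.2121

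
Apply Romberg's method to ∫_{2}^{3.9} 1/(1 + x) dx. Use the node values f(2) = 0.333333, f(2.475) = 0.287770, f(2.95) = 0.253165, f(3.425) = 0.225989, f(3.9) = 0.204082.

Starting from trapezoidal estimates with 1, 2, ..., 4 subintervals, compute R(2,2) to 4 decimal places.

R(0,0) (trapezoid, 1 panel, h=1.9000): 0.510544
R(1,0) (trapezoid, 2 panels, h=0.9500): 0.495779
R(2,0) (trapezoid, 4 panels, h=0.4750): 0.491925
R(1,1) = 0.495779 + (0.495779 − 0.510544)/3 = 0.490857
R(2,1) = 0.491925 + (0.491925 − 0.495779)/3 = 0.490640
R(2,2) = 0.490640 + (0.490640 − 0.490857)/15 = 0.490626

0.4906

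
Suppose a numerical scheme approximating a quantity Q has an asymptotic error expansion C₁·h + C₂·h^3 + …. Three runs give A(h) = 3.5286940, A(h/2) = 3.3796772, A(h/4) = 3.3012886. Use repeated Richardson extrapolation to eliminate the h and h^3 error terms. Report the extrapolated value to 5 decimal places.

3.22179

First eliminate the h term (factor 2^1 = 2):
  B₁ = (2·3.3796772 − 3.5286940)/1 = 3.2306604
  B₂ = (2·3.3012886 − 3.3796772)/1 = 3.2229000
Then eliminate the h^3 term (factor 2^3 = 8):
  (8·3.2229000 − 3.2306604)/7 = 3.2217914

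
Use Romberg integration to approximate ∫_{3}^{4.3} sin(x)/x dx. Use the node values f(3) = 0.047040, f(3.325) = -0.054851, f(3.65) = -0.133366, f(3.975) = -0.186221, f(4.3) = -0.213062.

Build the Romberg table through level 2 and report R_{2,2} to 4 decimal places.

-0.1513

R_{0,0} (trapezoid, 1 panel, h=1.3000): -0.107914
R_{1,0} (trapezoid, 2 panels, h=0.6500): -0.140645
R_{2,0} (trapezoid, 4 panels, h=0.3250): -0.148671
R_{1,1} = -0.140645 + (-0.140645 − (-0.107914))/3 = -0.151555
R_{2,1} = -0.148671 + (-0.148671 − (-0.140645))/3 = -0.151346
R_{2,2} = -0.151346 + (-0.151346 − (-0.151555))/15 = -0.151332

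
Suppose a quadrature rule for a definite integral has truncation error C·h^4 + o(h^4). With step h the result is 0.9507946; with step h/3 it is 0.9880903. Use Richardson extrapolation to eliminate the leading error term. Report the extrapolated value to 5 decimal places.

0.98856

The leading error scales as h^4; refining by a factor of 3 reduces it by 3^4 = 81.
Extrapolated value = (81·A(h/3) − A(h)) / (81 − 1)
= (81·0.9880903 − 0.9507946) / 80
= 79.0845197 / 80 = 0.9885565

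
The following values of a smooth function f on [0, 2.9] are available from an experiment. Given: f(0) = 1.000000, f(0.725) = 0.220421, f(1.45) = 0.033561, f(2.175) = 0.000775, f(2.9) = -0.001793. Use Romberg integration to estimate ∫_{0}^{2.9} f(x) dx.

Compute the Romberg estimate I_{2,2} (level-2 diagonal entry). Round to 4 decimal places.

0.4662

I_{0,0} (trapezoid, 1 panel, h=2.9000): 1.447400
I_{1,0} (trapezoid, 2 panels, h=1.4500): 0.772364
I_{2,0} (trapezoid, 4 panels, h=0.7250): 0.546549
I_{1,1} = 0.772364 + (0.772364 − 1.447400)/3 = 0.547352
I_{2,1} = 0.546549 + (0.546549 − 0.772364)/3 = 0.471277
I_{2,2} = 0.471277 + (0.471277 − 0.547352)/15 = 0.466205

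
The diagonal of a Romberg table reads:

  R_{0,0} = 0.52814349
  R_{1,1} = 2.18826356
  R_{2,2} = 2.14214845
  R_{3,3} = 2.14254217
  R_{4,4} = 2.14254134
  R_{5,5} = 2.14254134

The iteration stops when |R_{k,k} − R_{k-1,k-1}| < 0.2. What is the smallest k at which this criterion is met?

k = 2

|R_{1,1} − R_{0,0}| = 1.66012007 ≥ 0.2
|R_{2,2} − R_{1,1}| = 0.04611511 < 0.2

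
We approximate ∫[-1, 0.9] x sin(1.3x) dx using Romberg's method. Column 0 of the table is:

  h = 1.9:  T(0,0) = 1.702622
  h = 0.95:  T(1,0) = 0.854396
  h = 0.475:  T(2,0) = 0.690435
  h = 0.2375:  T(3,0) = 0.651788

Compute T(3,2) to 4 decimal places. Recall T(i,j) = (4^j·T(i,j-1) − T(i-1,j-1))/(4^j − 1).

0.6391

T(2,1) = (4·0.690435 − 0.854396) / 3 = 0.635781
T(3,1) = 0.651788 + (0.651788 − 0.690435)/3 = 0.638906
T(3,2) = 0.638906 + (0.638906 − 0.635781)/15 = 0.639114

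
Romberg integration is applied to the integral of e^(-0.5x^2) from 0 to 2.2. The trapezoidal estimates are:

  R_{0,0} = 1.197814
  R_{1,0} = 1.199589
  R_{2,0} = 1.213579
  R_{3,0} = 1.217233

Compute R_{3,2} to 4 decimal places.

1.2185

Richardson extrapolation on the trapezoidal column (denominator 4−1=3):
R_{2,1} = 1.213579 + (1.213579 − 1.199589)/3 = 1.218242
R_{3,1} = 1.217233 + (1.217233 − 1.213579)/3 = 1.218451
R_{3,2} = (16·1.218451 − 1.218242) / 15 = 1.218465
(Column j=1 coincides with Simpson's rule on the same nodes.)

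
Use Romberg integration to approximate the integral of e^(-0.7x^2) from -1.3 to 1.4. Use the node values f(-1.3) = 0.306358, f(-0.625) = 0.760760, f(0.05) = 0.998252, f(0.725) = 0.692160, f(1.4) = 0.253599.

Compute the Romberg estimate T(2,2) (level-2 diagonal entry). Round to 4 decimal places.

1.8718

T(0,0) (trapezoid, 1 panel, h=2.7000): 0.755942
T(1,0) (trapezoid, 2 panels, h=1.3500): 1.725611
T(2,0) (trapezoid, 4 panels, h=0.6750): 1.843527
T(1,1) = 1.725611 + (1.725611 − 0.755942)/3 = 2.048834
T(2,1) = 1.843527 + (1.843527 − 1.725611)/3 = 1.882832
T(2,2) = 1.882832 + (1.882832 − 2.048834)/15 = 1.871765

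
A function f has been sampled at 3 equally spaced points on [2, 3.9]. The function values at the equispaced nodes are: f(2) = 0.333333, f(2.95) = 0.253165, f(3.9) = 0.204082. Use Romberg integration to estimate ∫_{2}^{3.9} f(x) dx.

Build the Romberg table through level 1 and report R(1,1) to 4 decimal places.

R(0,0) (trapezoid, 1 panel, h=1.9000): 0.510544
R(1,0) (trapezoid, 2 panels, h=0.9500): 0.495779
R(1,1) = 0.495779 + (0.495779 − 0.510544)/3 = 0.490857

0.4909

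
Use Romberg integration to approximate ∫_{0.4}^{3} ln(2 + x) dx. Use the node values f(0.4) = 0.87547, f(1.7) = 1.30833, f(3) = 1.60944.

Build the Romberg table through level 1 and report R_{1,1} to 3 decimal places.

3.345

R_{0,0} (trapezoid, 1 panel, h=2.6000): 3.23038
R_{1,0} (trapezoid, 2 panels, h=1.3000): 3.31602
R_{1,1} = 3.31602 + (3.31602 − 3.23038)/3 = 3.34457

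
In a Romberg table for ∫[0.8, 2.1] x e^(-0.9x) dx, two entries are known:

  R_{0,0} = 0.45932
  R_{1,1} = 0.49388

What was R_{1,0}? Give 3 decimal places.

From R_{1,1} = (4·R_{1,0} − R_{0,0})/3, solve for R_{1,0}:
4·R_{1,0} = 3·0.49388 + 0.45932 = 1.94096
R_{1,0} = 0.48524

0.485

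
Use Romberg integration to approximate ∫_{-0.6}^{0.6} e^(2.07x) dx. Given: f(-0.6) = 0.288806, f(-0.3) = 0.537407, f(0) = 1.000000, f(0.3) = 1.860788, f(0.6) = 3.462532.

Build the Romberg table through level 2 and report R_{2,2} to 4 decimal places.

R_{0,0} (trapezoid, 1 panel, h=1.2000): 2.250803
R_{1,0} (trapezoid, 2 panels, h=0.6000): 1.725401
R_{2,0} (trapezoid, 4 panels, h=0.3000): 1.582159
R_{1,1} = 1.725401 + (1.725401 − 2.250803)/3 = 1.550267
R_{2,1} = 1.582159 + (1.582159 − 1.725401)/3 = 1.534412
R_{2,2} = 1.534412 + (1.534412 − 1.550267)/15 = 1.533355

1.5334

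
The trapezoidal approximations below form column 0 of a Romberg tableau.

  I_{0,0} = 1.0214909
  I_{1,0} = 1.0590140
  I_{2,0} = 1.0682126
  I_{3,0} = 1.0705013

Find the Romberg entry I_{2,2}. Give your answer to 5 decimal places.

Richardson extrapolation on the trapezoidal column (denominator 4−1=3):
I_{1,1} = 1.0590140 + (1.0590140 − 1.0214909)/3 = 1.0715217
I_{2,1} = 1.0682126 + (1.0682126 − 1.0590140)/3 = 1.0712788
I_{2,2} = 1.0712788 + (1.0712788 − 1.0715217)/15 = 1.0712626

1.07126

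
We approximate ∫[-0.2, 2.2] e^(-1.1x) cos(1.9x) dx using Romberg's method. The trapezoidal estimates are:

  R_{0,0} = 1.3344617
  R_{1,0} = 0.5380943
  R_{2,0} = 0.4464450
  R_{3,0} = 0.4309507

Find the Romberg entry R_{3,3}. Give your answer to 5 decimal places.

Richardson extrapolation on the trapezoidal column (denominator 4−1=3):
R_{1,1} = (4·0.5380943 − 1.3344617) / 3 = 0.2726385
R_{2,1} = (4·0.4464450 − 0.5380943) / 3 = 0.4158952
R_{3,1} = (4·0.4309507 − 0.4464450) / 3 = 0.4257859
R_{2,2} = (16·0.4158952 − 0.2726385) / 15 = 0.4254456
R_{3,2} = (16·0.4257859 − 0.4158952) / 15 = 0.4264453
R_{3,3} = (64·0.4264453 − 0.4254456) / 63 = 0.4264612

0.42646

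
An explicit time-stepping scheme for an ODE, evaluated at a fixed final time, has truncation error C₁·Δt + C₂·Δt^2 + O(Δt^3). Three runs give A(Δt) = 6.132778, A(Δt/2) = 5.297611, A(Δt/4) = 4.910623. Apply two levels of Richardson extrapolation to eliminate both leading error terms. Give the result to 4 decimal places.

First eliminate the Δt term (factor 2^1 = 2):
  B₁ = (2·5.297611 − 6.132778)/1 = 4.462444
  B₂ = (2·4.910623 − 5.297611)/1 = 4.523635
Then eliminate the Δt^2 term (factor 2^2 = 4):
  (4·4.523635 − 4.462444)/3 = 4.544032

4.5440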